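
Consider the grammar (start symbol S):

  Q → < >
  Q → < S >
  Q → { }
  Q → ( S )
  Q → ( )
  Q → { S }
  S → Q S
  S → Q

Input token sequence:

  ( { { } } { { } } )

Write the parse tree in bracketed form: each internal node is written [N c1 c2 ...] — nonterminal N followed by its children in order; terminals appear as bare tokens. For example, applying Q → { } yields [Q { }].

[S [Q ( [S [Q { [S [Q { }]] }] [S [Q { [S [Q { }]] }]]] )]]

S
Q
( S )
( Q S )
( { S } S )
( { Q } S )
( { { } } S )
( { { } } Q )
( { { } } { S } )
( { { } } { Q } )
( { { } } { { } } )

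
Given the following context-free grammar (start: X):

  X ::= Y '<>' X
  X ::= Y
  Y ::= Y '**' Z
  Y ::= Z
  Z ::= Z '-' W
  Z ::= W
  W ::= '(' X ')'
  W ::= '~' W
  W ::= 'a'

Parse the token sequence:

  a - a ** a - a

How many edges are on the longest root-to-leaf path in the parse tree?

[X [Y [Y [Z [Z [W a]] - [W a]]] ** [Z [Z [W a]] - [W a]]]]

6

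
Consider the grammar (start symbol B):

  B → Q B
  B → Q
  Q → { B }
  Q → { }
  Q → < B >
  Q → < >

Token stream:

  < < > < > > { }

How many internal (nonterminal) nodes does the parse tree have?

8

[B [Q < [B [Q < >] [B [Q < >]]] >] [B [Q { }]]]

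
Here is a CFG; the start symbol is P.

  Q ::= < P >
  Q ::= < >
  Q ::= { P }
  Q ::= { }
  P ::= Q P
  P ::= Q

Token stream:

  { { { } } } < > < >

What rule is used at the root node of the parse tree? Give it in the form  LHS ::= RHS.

[P [Q { [P [Q { [P [Q { }]] }]] }] [P [Q < >] [P [Q < >]]]]

P ::= Q P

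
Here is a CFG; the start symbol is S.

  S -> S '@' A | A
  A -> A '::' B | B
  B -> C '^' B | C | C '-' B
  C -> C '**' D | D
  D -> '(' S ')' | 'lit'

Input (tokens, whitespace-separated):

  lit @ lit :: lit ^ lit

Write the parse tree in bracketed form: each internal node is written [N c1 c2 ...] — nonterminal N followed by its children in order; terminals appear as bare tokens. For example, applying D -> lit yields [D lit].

[S [S [A [B [C [D lit]]]]] @ [A [A [B [C [D lit]]]] :: [B [C [D lit]] ^ [B [C [D lit]]]]]]

S
S @ A
A @ A
B @ A
C @ A
D @ A
lit @ A
lit @ A :: B
lit @ B :: B
lit @ C :: B
lit @ D :: B
lit @ lit :: B
lit @ lit :: C ^ B
lit @ lit :: D ^ B
lit @ lit :: lit ^ B
lit @ lit :: lit ^ C
lit @ lit :: lit ^ D
lit @ lit :: lit ^ lit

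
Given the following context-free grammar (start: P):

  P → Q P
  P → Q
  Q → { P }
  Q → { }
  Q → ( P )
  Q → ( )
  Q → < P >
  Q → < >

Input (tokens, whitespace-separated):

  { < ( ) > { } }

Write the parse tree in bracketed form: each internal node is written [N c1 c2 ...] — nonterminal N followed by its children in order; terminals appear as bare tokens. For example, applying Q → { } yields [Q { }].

P
Q
{ P }
{ Q P }
{ < P > P }
{ < Q > P }
{ < ( ) > P }
{ < ( ) > Q }
{ < ( ) > { } }

[P [Q { [P [Q < [P [Q ( )]] >] [P [Q { }]]] }]]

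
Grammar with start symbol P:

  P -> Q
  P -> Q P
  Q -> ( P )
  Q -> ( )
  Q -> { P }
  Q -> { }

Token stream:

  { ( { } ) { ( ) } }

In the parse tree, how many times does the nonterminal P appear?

[P [Q { [P [Q ( [P [Q { }]] )] [P [Q { [P [Q ( )]] }]]] }]]

5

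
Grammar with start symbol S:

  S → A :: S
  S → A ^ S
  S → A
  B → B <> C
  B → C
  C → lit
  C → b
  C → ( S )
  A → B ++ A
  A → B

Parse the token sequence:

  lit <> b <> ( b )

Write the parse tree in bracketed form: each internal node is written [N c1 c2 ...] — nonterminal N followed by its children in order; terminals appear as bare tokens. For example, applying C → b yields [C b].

S
A
B
B <> C
B <> C <> C
C <> C <> C
lit <> C <> C
lit <> b <> C
lit <> b <> ( S )
lit <> b <> ( A )
lit <> b <> ( B )
lit <> b <> ( C )
lit <> b <> ( b )

[S [A [B [B [B [C lit]] <> [C b]] <> [C ( [S [A [B [C b]]]] )]]]]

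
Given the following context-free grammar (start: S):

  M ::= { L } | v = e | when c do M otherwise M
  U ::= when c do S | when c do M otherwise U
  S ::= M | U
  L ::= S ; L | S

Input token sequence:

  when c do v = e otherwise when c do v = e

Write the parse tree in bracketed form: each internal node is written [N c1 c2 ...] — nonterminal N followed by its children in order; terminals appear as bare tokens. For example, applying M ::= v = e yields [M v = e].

S
U
when c do M otherwise U
when c do v = e otherwise U
when c do v = e otherwise when c do S
when c do v = e otherwise when c do M
when c do v = e otherwise when c do v = e

[S [U when c do [M v = e] otherwise [U when c do [S [M v = e]]]]]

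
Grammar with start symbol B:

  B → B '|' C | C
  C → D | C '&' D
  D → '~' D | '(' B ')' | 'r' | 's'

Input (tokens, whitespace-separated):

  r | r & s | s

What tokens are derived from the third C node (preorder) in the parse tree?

[B [B [B [C [D r]]] | [C [C [D r]] & [D s]]] | [C [D s]]]

r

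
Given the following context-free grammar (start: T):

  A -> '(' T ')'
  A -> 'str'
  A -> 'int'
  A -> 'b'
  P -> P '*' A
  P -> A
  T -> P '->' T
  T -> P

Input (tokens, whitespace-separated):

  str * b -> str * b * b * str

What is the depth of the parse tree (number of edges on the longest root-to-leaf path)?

[T [P [P [A str]] * [A b]] -> [T [P [P [P [P [A str]] * [A b]] * [A b]] * [A str]]]]

7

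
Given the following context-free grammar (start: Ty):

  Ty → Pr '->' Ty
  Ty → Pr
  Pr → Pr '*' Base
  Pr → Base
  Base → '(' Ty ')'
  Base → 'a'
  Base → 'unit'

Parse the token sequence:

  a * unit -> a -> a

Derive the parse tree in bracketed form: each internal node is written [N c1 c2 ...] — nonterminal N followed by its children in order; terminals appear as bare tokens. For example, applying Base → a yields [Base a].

Ty
Pr -> Ty
Pr * Base -> Ty
Base * Base -> Ty
a * Base -> Ty
a * unit -> Ty
a * unit -> Pr -> Ty
a * unit -> Base -> Ty
a * unit -> a -> Ty
a * unit -> a -> Pr
a * unit -> a -> Base
a * unit -> a -> a

[Ty [Pr [Pr [Base a]] * [Base unit]] -> [Ty [Pr [Base a]] -> [Ty [Pr [Base a]]]]]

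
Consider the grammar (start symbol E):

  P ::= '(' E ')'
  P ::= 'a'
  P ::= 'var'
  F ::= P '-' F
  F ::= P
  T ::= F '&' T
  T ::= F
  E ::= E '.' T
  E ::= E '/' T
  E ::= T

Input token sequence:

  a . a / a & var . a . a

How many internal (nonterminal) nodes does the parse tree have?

23

[E [E [E [E [E [T [F [P a]]]] . [T [F [P a]]]] / [T [F [P a]] & [T [F [P var]]]]] . [T [F [P a]]]] . [T [F [P a]]]]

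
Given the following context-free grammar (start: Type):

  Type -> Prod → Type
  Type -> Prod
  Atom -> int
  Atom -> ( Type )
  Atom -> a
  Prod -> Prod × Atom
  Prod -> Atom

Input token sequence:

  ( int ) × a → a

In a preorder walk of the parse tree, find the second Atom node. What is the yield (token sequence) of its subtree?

[Type [Prod [Prod [Atom ( [Type [Prod [Atom int]]] )]] × [Atom a]] → [Type [Prod [Atom a]]]]

int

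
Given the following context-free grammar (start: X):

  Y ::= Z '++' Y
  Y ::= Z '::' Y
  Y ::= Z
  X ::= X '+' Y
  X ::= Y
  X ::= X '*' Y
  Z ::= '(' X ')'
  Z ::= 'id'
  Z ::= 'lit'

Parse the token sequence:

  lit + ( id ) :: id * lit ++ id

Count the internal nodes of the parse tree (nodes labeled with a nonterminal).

[X [X [X [Y [Z lit]]] + [Y [Z ( [X [Y [Z id]]] )] :: [Y [Z id]]]] * [Y [Z lit] ++ [Y [Z id]]]]

16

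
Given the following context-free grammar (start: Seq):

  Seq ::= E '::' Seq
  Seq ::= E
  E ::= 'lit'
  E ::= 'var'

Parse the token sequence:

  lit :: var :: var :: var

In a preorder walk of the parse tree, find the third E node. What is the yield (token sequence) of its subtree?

[Seq [E lit] :: [Seq [E var] :: [Seq [E var] :: [Seq [E var]]]]]

var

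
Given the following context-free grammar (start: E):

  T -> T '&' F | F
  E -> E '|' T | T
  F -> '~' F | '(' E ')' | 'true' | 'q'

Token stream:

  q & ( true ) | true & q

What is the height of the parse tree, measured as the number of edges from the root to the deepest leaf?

[E [E [T [T [F q]] & [F ( [E [T [F true]]] )]]] | [T [T [F true]] & [F q]]]

7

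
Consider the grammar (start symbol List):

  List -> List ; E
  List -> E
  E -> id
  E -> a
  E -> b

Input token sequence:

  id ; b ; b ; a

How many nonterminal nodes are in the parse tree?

[List [List [List [List [E id]] ; [E b]] ; [E b]] ; [E a]]

8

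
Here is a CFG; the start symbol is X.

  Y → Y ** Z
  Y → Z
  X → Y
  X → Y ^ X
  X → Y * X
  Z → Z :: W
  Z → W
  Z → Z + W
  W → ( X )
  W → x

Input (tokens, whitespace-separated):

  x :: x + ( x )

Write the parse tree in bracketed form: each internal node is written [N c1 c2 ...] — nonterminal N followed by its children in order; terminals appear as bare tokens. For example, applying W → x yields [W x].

[X [Y [Z [Z [Z [W x]] :: [W x]] + [W ( [X [Y [Z [W x]]]] )]]]]

X
Y
Z
Z + W
Z :: W + W
W :: W + W
x :: W + W
x :: x + W
x :: x + ( X )
x :: x + ( Y )
x :: x + ( Z )
x :: x + ( W )
x :: x + ( x )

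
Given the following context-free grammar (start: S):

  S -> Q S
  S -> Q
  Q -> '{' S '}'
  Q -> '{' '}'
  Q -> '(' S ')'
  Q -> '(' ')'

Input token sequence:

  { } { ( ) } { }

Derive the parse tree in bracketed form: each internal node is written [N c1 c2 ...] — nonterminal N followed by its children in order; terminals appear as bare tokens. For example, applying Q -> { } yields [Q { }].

S
Q S
{ } S
{ } Q S
{ } { S } S
{ } { Q } S
{ } { ( ) } S
{ } { ( ) } Q
{ } { ( ) } { }

[S [Q { }] [S [Q { [S [Q ( )]] }] [S [Q { }]]]]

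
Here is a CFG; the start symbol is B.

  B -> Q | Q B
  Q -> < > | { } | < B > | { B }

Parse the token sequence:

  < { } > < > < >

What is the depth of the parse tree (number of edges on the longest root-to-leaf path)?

[B [Q < [B [Q { }]] >] [B [Q < >] [B [Q < >]]]]

4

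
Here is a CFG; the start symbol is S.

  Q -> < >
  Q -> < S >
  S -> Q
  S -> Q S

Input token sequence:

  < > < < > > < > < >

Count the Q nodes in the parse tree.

[S [Q < >] [S [Q < [S [Q < >]] >] [S [Q < >] [S [Q < >]]]]]

5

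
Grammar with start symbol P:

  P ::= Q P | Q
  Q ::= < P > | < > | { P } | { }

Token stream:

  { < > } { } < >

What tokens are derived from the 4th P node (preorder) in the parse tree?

< >

[P [Q { [P [Q < >]] }] [P [Q { }] [P [Q < >]]]]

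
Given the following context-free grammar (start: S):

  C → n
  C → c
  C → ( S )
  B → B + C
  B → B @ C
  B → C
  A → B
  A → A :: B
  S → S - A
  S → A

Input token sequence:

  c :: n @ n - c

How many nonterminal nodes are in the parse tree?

13

[S [S [A [A [B [C c]]] :: [B [B [C n]] @ [C n]]]] - [A [B [C c]]]]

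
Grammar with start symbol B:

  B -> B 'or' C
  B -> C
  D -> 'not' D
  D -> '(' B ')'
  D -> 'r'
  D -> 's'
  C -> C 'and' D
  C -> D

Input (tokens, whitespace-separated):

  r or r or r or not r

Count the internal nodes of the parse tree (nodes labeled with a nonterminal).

13

[B [B [B [B [C [D r]]] or [C [D r]]] or [C [D r]]] or [C [D not [D r]]]]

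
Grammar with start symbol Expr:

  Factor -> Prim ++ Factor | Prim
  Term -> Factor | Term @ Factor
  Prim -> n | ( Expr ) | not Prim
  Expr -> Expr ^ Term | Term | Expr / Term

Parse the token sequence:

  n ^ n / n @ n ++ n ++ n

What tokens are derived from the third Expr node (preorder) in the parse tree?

[Expr [Expr [Expr [Term [Factor [Prim n]]]] ^ [Term [Factor [Prim n]]]] / [Term [Term [Factor [Prim n]]] @ [Factor [Prim n] ++ [Factor [Prim n] ++ [Factor [Prim n]]]]]]

n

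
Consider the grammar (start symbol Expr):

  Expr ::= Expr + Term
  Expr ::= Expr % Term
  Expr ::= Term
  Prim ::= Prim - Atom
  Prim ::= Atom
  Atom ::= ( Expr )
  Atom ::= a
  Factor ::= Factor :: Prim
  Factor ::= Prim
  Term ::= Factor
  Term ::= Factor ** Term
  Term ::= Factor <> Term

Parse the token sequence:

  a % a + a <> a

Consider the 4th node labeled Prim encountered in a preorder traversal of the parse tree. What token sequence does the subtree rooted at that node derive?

a

[Expr [Expr [Expr [Term [Factor [Prim [Atom a]]]]] % [Term [Factor [Prim [Atom a]]]]] + [Term [Factor [Prim [Atom a]]] <> [Term [Factor [Prim [Atom a]]]]]]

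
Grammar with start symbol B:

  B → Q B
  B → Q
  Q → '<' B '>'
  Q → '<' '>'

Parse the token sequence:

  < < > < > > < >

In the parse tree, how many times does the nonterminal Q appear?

[B [Q < [B [Q < >] [B [Q < >]]] >] [B [Q < >]]]

4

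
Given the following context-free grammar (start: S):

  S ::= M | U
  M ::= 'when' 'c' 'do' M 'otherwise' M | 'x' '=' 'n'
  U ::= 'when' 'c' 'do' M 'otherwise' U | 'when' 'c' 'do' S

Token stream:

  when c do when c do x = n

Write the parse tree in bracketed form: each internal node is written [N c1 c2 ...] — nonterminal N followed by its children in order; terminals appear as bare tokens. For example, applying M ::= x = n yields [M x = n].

S
U
when c do S
when c do U
when c do when c do S
when c do when c do M
when c do when c do x = n

[S [U when c do [S [U when c do [S [M x = n]]]]]]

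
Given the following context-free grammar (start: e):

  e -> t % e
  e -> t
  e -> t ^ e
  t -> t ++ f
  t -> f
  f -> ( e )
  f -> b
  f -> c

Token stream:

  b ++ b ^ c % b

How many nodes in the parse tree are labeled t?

[e [t [t [f b]] ++ [f b]] ^ [e [t [f c]] % [e [t [f b]]]]]

4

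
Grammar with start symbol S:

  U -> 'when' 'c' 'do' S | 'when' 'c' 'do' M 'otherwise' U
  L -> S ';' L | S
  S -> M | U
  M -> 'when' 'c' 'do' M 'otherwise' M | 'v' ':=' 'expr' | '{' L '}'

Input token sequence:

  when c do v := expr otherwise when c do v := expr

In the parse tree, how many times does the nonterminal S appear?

2

[S [U when c do [M v := expr] otherwise [U when c do [S [M v := expr]]]]]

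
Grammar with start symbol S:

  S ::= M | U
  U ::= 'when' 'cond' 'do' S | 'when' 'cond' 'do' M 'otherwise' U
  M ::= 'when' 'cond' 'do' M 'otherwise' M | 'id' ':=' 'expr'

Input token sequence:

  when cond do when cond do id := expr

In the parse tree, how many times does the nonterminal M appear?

1

[S [U when cond do [S [U when cond do [S [M id := expr]]]]]]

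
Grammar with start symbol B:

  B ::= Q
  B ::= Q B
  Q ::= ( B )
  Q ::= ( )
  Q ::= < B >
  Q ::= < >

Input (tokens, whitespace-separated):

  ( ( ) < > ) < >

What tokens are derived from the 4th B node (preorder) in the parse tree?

< >

[B [Q ( [B [Q ( )] [B [Q < >]]] )] [B [Q < >]]]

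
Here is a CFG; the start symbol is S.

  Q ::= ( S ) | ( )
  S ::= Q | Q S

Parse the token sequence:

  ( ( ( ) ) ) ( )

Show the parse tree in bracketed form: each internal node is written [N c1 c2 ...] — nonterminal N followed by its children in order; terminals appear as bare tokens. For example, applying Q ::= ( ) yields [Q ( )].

S
Q S
( S ) S
( Q ) S
( ( S ) ) S
( ( Q ) ) S
( ( ( ) ) ) S
( ( ( ) ) ) Q
( ( ( ) ) ) ( )

[S [Q ( [S [Q ( [S [Q ( )]] )]] )] [S [Q ( )]]]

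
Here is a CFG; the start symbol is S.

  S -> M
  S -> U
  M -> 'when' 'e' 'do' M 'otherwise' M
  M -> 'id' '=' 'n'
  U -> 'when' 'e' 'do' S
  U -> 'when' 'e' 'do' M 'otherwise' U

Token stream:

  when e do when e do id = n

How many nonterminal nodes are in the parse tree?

[S [U when e do [S [U when e do [S [M id = n]]]]]]

6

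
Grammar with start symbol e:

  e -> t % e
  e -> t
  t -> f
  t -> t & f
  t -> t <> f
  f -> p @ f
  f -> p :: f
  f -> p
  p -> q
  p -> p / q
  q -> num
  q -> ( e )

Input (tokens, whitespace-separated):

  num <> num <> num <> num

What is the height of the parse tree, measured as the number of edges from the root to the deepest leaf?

8

[e [t [t [t [t [f [p [q num]]]] <> [f [p [q num]]]] <> [f [p [q num]]]] <> [f [p [q num]]]]]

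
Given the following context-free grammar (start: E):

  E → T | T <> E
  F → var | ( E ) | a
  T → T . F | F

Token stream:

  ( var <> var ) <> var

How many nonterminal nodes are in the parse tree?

12

[E [T [F ( [E [T [F var]] <> [E [T [F var]]]] )]] <> [E [T [F var]]]]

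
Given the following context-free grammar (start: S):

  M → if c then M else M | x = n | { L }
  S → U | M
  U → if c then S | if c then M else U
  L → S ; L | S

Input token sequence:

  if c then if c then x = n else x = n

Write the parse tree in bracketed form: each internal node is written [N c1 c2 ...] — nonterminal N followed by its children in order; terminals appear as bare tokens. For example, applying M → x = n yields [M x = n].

S
U
if c then S
if c then M
if c then if c then M else M
if c then if c then x = n else M
if c then if c then x = n else x = n

[S [U if c then [S [M if c then [M x = n] else [M x = n]]]]]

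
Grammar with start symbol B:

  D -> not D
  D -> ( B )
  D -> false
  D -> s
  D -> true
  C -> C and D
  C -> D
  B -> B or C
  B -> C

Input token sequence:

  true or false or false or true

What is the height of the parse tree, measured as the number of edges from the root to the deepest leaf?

6

[B [B [B [B [C [D true]]] or [C [D false]]] or [C [D false]]] or [C [D true]]]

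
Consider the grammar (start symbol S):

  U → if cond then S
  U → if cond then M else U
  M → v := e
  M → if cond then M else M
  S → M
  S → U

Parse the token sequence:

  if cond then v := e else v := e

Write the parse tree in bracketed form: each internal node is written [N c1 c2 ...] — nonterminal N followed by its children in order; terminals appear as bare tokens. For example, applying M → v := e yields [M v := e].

[S [M if cond then [M v := e] else [M v := e]]]

S
M
if cond then M else M
if cond then v := e else M
if cond then v := e else v := e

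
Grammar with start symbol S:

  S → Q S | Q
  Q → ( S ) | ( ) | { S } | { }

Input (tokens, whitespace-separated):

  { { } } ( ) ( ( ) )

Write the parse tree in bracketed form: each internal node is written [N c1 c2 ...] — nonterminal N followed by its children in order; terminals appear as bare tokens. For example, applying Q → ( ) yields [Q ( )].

[S [Q { [S [Q { }]] }] [S [Q ( )] [S [Q ( [S [Q ( )]] )]]]]

S
Q S
{ S } S
{ Q } S
{ { } } S
{ { } } Q S
{ { } } ( ) S
{ { } } ( ) Q
{ { } } ( ) ( S )
{ { } } ( ) ( Q )
{ { } } ( ) ( ( ) )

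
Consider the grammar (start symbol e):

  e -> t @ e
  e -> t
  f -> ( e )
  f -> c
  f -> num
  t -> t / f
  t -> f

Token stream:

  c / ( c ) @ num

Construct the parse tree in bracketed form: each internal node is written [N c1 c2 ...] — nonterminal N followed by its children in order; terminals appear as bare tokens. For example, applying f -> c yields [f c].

[e [t [t [f c]] / [f ( [e [t [f c]]] )]] @ [e [t [f num]]]]

e
t @ e
t / f @ e
f / f @ e
c / f @ e
c / ( e ) @ e
c / ( t ) @ e
c / ( f ) @ e
c / ( c ) @ e
c / ( c ) @ t
c / ( c ) @ f
c / ( c ) @ num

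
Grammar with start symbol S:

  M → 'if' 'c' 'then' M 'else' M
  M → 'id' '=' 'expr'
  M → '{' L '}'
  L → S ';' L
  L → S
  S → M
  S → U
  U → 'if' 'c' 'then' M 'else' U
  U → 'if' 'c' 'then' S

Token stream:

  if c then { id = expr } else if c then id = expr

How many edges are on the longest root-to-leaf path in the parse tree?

[S [U if c then [M { [L [S [M id = expr]]] }] else [U if c then [S [M id = expr]]]]]

6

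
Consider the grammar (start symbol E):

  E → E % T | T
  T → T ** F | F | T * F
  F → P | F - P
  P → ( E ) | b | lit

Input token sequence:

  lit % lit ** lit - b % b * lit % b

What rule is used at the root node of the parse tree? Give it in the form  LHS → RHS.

[E [E [E [E [T [F [P lit]]]] % [T [T [F [P lit]]] ** [F [F [P lit]] - [P b]]]] % [T [T [F [P b]]] * [F [P lit]]]] % [T [F [P b]]]]

E → E % T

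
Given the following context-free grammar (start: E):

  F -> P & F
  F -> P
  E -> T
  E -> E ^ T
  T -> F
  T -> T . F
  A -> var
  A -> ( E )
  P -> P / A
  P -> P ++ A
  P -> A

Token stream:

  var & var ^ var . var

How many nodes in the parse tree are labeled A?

4

[E [E [T [F [P [A var]] & [F [P [A var]]]]]] ^ [T [T [F [P [A var]]]] . [F [P [A var]]]]]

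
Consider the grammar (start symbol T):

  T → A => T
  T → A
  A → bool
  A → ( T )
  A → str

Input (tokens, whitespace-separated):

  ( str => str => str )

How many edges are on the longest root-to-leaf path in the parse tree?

[T [A ( [T [A str] => [T [A str] => [T [A str]]]] )]]

6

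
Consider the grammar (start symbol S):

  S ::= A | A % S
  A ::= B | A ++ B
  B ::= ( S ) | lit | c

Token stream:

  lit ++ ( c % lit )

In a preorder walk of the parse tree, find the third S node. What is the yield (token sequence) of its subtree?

lit

[S [A [A [B lit]] ++ [B ( [S [A [B c]] % [S [A [B lit]]]] )]]]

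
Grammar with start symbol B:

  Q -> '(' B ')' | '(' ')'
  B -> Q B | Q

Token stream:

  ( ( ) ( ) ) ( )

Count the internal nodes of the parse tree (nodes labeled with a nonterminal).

8

[B [Q ( [B [Q ( )] [B [Q ( )]]] )] [B [Q ( )]]]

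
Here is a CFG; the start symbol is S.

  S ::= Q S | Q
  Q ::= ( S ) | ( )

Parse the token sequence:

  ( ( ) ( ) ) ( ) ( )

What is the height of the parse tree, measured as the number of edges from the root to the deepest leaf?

5

[S [Q ( [S [Q ( )] [S [Q ( )]]] )] [S [Q ( )] [S [Q ( )]]]]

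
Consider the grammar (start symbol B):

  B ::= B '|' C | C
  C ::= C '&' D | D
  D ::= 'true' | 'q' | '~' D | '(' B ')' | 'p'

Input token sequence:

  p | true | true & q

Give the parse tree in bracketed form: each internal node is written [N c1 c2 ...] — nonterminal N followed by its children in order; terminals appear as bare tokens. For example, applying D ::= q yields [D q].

B
B | C
B | C | C
C | C | C
D | C | C
p | C | C
p | D | C
p | true | C
p | true | C & D
p | true | D & D
p | true | true & D
p | true | true & q

[B [B [B [C [D p]]] | [C [D true]]] | [C [C [D true]] & [D q]]]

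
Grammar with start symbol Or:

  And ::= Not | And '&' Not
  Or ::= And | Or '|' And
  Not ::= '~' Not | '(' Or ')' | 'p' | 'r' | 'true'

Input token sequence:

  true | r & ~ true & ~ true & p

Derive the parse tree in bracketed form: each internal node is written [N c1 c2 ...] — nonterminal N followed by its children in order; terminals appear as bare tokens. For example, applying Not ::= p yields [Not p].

Or
Or | And
And | And
Not | And
true | And
true | And & Not
true | And & Not & Not
true | And & Not & Not & Not
true | Not & Not & Not & Not
true | r & Not & Not & Not
true | r & ~ Not & Not & Not
true | r & ~ true & Not & Not
true | r & ~ true & ~ Not & Not
true | r & ~ true & ~ true & Not
true | r & ~ true & ~ true & p

[Or [Or [And [Not true]]] | [And [And [And [And [Not r]] & [Not ~ [Not true]]] & [Not ~ [Not true]]] & [Not p]]]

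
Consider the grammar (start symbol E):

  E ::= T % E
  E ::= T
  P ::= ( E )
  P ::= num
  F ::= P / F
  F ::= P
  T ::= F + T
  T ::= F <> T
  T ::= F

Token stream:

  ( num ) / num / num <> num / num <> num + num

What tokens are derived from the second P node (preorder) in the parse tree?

[E [T [F [P ( [E [T [F [P num]]]] )] / [F [P num] / [F [P num]]]] <> [T [F [P num] / [F [P num]]] <> [T [F [P num]] + [T [F [P num]]]]]]]

num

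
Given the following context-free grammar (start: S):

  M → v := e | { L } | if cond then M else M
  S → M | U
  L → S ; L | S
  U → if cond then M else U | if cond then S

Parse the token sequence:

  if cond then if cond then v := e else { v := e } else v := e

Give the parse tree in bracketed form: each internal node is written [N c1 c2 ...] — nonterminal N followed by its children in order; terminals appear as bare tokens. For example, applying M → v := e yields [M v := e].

S
M
if cond then M else M
if cond then if cond then M else M else M
if cond then if cond then v := e else M else M
if cond then if cond then v := e else { L } else M
if cond then if cond then v := e else { S } else M
if cond then if cond then v := e else { M } else M
if cond then if cond then v := e else { v := e } else M
if cond then if cond then v := e else { v := e } else v := e

[S [M if cond then [M if cond then [M v := e] else [M { [L [S [M v := e]]] }]] else [M v := e]]]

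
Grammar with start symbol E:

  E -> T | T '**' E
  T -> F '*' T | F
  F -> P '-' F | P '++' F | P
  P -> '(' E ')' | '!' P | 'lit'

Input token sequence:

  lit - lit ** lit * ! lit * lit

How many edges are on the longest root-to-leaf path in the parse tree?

[E [T [F [P lit] - [F [P lit]]]] ** [E [T [F [P lit]] * [T [F [P ! [P lit]]] * [T [F [P lit]]]]]]]

7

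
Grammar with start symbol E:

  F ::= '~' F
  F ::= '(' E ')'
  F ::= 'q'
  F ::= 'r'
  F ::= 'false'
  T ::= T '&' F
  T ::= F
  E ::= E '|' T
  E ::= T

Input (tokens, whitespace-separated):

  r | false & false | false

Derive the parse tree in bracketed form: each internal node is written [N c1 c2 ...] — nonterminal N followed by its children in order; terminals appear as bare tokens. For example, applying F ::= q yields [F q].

[E [E [E [T [F r]]] | [T [T [F false]] & [F false]]] | [T [F false]]]

E
E | T
E | T | T
T | T | T
F | T | T
r | T | T
r | T & F | T
r | F & F | T
r | false & F | T
r | false & false | T
r | false & false | F
r | false & false | false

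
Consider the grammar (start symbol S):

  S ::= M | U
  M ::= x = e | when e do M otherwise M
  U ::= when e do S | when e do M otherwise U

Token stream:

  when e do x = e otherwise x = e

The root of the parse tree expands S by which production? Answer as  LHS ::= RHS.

S ::= M

[S [M when e do [M x = e] otherwise [M x = e]]]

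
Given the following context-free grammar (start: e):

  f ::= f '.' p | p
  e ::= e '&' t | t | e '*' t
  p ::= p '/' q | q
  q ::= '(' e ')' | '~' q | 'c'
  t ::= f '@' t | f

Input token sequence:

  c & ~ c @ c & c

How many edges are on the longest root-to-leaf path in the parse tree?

[e [e [e [t [f [p [q c]]]]] & [t [f [p [q ~ [q c]]]] @ [t [f [p [q c]]]]]] & [t [f [p [q c]]]]]

7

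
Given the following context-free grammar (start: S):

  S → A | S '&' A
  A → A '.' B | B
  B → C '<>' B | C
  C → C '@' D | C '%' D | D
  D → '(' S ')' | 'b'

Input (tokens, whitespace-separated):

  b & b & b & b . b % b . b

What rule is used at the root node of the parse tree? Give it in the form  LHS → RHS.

[S [S [S [S [A [B [C [D b]]]]] & [A [B [C [D b]]]]] & [A [B [C [D b]]]]] & [A [A [A [B [C [D b]]]] . [B [C [C [D b]] % [D b]]]] . [B [C [D b]]]]]

S → S '&' A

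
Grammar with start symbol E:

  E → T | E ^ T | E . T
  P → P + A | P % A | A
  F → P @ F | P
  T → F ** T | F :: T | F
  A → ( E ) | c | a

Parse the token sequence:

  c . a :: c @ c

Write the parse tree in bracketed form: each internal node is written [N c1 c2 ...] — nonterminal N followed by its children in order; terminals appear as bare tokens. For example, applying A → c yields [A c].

[E [E [T [F [P [A c]]]]] . [T [F [P [A a]]] :: [T [F [P [A c]] @ [F [P [A c]]]]]]]

E
E . T
T . T
F . T
P . T
A . T
c . T
c . F :: T
c . P :: T
c . A :: T
c . a :: T
c . a :: F
c . a :: P @ F
c . a :: A @ F
c . a :: c @ F
c . a :: c @ P
c . a :: c @ A
c . a :: c @ c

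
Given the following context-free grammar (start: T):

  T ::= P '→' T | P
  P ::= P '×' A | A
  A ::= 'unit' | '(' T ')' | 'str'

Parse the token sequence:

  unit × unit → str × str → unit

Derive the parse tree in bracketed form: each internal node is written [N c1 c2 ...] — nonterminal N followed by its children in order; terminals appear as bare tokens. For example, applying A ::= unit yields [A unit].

T
P → T
P × A → T
A × A → T
unit × A → T
unit × unit → T
unit × unit → P → T
unit × unit → P × A → T
unit × unit → A × A → T
unit × unit → str × A → T
unit × unit → str × str → T
unit × unit → str × str → P
unit × unit → str × str → A
unit × unit → str × str → unit

[T [P [P [A unit]] × [A unit]] → [T [P [P [A str]] × [A str]] → [T [P [A unit]]]]]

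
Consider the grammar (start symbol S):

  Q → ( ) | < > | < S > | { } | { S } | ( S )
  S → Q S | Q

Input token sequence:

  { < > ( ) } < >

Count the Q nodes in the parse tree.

[S [Q { [S [Q < >] [S [Q ( )]]] }] [S [Q < >]]]

4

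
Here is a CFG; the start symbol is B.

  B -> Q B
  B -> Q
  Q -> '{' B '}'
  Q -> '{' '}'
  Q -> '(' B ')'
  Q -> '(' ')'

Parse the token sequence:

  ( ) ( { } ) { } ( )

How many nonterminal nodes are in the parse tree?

10

[B [Q ( )] [B [Q ( [B [Q { }]] )] [B [Q { }] [B [Q ( )]]]]]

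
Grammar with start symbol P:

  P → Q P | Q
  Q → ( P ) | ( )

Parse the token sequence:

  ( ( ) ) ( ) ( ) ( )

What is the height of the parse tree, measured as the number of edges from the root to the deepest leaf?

5

[P [Q ( [P [Q ( )]] )] [P [Q ( )] [P [Q ( )] [P [Q ( )]]]]]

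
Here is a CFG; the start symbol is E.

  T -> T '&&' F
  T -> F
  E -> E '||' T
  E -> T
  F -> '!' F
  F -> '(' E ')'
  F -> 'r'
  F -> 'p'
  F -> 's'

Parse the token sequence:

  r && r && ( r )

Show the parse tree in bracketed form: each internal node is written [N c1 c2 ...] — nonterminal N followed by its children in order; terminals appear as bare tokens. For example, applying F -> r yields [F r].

[E [T [T [T [F r]] && [F r]] && [F ( [E [T [F r]]] )]]]

E
T
T && F
T && F && F
F && F && F
r && F && F
r && r && F
r && r && ( E )
r && r && ( T )
r && r && ( F )
r && r && ( r )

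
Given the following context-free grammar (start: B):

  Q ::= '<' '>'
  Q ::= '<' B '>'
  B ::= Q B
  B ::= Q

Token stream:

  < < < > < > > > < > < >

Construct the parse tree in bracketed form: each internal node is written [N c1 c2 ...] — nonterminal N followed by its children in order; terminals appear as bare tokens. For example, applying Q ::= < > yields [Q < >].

B
Q B
< B > B
< Q > B
< < B > > B
< < Q B > > B
< < < > B > > B
< < < > Q > > B
< < < > < > > > B
< < < > < > > > Q B
< < < > < > > > < > B
< < < > < > > > < > Q
< < < > < > > > < > < >

[B [Q < [B [Q < [B [Q < >] [B [Q < >]]] >]] >] [B [Q < >] [B [Q < >]]]]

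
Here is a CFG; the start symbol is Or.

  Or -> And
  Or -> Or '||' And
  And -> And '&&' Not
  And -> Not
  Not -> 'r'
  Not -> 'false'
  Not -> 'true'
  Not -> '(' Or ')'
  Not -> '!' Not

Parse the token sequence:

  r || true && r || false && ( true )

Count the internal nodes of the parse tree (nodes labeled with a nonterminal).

[Or [Or [Or [And [Not r]]] || [And [And [Not true]] && [Not r]]] || [And [And [Not false]] && [Not ( [Or [And [Not true]]] )]]]

16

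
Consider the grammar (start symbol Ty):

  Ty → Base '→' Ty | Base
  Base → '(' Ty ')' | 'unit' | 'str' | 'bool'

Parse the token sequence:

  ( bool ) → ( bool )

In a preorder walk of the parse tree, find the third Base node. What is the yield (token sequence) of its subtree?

( bool )

[Ty [Base ( [Ty [Base bool]] )] → [Ty [Base ( [Ty [Base bool]] )]]]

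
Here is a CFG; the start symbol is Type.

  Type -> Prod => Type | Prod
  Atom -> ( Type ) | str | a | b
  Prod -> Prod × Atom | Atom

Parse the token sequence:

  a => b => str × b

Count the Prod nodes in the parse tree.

4

[Type [Prod [Atom a]] => [Type [Prod [Atom b]] => [Type [Prod [Prod [Atom str]] × [Atom b]]]]]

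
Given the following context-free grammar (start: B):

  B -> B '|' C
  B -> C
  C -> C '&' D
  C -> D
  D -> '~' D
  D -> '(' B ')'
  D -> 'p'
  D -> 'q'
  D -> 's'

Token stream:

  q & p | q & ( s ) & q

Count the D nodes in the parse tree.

[B [B [C [C [D q]] & [D p]]] | [C [C [C [D q]] & [D ( [B [C [D s]]] )]] & [D q]]]

6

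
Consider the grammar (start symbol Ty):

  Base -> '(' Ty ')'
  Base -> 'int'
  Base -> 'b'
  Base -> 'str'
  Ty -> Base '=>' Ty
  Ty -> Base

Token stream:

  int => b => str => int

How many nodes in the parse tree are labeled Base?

[Ty [Base int] => [Ty [Base b] => [Ty [Base str] => [Ty [Base int]]]]]

4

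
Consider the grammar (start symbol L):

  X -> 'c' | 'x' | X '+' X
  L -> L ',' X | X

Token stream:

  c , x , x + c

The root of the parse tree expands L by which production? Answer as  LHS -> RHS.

[L [L [L [X c]] , [X x]] , [X [X x] + [X c]]]

L -> L ',' X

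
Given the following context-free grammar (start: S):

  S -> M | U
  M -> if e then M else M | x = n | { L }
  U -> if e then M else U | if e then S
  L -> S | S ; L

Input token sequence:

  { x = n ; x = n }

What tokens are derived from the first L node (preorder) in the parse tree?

x = n ; x = n

[S [M { [L [S [M x = n]] ; [L [S [M x = n]]]] }]]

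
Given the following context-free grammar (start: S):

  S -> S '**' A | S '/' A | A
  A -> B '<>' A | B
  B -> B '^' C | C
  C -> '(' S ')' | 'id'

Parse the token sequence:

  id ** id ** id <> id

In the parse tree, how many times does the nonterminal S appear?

[S [S [S [A [B [C id]]]] ** [A [B [C id]]]] ** [A [B [C id]] <> [A [B [C id]]]]]

3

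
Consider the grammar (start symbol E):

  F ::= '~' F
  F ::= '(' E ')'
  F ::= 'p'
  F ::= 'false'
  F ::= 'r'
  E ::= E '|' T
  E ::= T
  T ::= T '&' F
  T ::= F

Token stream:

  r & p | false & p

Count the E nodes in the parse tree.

[E [E [T [T [F r]] & [F p]]] | [T [T [F false]] & [F p]]]

2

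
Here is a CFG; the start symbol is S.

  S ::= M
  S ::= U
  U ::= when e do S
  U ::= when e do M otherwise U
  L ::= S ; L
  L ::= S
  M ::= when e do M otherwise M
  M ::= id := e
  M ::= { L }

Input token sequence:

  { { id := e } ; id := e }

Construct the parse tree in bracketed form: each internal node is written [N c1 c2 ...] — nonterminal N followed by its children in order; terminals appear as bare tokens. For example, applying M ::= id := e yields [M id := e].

S
M
{ L }
{ S ; L }
{ M ; L }
{ { L } ; L }
{ { S } ; L }
{ { M } ; L }
{ { id := e } ; L }
{ { id := e } ; S }
{ { id := e } ; M }
{ { id := e } ; id := e }

[S [M { [L [S [M { [L [S [M id := e]]] }]] ; [L [S [M id := e]]]] }]]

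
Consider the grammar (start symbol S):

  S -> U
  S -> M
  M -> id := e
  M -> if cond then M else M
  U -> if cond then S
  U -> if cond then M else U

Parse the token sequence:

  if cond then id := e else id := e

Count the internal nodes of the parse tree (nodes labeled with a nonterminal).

4

[S [M if cond then [M id := e] else [M id := e]]]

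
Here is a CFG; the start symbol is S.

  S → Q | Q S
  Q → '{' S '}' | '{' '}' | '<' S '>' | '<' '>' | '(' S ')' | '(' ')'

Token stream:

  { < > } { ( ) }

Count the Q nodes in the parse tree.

[S [Q { [S [Q < >]] }] [S [Q { [S [Q ( )]] }]]]

4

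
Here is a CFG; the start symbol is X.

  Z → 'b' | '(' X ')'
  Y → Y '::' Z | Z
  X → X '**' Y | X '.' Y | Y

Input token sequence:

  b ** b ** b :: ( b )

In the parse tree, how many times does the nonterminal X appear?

4

[X [X [X [Y [Z b]]] ** [Y [Z b]]] ** [Y [Y [Z b]] :: [Z ( [X [Y [Z b]]] )]]]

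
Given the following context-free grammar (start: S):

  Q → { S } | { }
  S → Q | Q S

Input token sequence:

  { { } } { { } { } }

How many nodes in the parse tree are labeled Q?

[S [Q { [S [Q { }]] }] [S [Q { [S [Q { }] [S [Q { }]]] }]]]

5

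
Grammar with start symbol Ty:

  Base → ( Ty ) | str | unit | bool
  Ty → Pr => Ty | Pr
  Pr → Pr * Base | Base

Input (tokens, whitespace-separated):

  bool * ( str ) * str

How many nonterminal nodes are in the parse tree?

10

[Ty [Pr [Pr [Pr [Base bool]] * [Base ( [Ty [Pr [Base str]]] )]] * [Base str]]]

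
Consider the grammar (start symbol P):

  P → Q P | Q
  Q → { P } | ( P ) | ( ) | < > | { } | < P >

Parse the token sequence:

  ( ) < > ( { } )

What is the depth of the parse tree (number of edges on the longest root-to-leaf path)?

[P [Q ( )] [P [Q < >] [P [Q ( [P [Q { }]] )]]]]

6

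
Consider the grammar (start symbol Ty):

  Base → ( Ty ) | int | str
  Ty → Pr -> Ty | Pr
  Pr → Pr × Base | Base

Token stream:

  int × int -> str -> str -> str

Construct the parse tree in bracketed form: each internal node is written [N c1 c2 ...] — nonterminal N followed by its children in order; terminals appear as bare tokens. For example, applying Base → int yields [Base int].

Ty
Pr -> Ty
Pr × Base -> Ty
Base × Base -> Ty
int × Base -> Ty
int × int -> Ty
int × int -> Pr -> Ty
int × int -> Base -> Ty
int × int -> str -> Ty
int × int -> str -> Pr -> Ty
int × int -> str -> Base -> Ty
int × int -> str -> str -> Ty
int × int -> str -> str -> Pr
int × int -> str -> str -> Base
int × int -> str -> str -> str

[Ty [Pr [Pr [Base int]] × [Base int]] -> [Ty [Pr [Base str]] -> [Ty [Pr [Base str]] -> [Ty [Pr [Base str]]]]]]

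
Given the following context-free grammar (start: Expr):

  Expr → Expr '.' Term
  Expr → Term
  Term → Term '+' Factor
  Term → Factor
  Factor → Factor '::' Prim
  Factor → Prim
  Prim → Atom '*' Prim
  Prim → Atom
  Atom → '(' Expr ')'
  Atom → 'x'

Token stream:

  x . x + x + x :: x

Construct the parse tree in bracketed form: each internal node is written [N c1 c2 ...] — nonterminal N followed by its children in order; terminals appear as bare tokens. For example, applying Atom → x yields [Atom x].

[Expr [Expr [Term [Factor [Prim [Atom x]]]]] . [Term [Term [Term [Factor [Prim [Atom x]]]] + [Factor [Prim [Atom x]]]] + [Factor [Factor [Prim [Atom x]]] :: [Prim [Atom x]]]]]

Expr
Expr . Term
Term . Term
Factor . Term
Prim . Term
Atom . Term
x . Term
x . Term + Factor
x . Term + Factor + Factor
x . Factor + Factor + Factor
x . Prim + Factor + Factor
x . Atom + Factor + Factor
x . x + Factor + Factor
x . x + Prim + Factor
x . x + Atom + Factor
x . x + x + Factor
x . x + x + Factor :: Prim
x . x + x + Prim :: Prim
x . x + x + Atom :: Prim
x . x + x + x :: Prim
x . x + x + x :: Atom
x . x + x + x :: x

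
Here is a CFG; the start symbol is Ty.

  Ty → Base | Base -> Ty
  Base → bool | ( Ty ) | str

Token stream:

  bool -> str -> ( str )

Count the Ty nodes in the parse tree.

[Ty [Base bool] -> [Ty [Base str] -> [Ty [Base ( [Ty [Base str]] )]]]]

4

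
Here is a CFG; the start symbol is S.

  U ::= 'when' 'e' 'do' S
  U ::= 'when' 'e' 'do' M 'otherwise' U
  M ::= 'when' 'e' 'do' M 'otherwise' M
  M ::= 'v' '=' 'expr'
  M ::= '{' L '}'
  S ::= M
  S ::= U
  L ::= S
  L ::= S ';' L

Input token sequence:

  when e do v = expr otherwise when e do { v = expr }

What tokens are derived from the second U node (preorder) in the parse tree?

when e do { v = expr }

[S [U when e do [M v = expr] otherwise [U when e do [S [M { [L [S [M v = expr]]] }]]]]]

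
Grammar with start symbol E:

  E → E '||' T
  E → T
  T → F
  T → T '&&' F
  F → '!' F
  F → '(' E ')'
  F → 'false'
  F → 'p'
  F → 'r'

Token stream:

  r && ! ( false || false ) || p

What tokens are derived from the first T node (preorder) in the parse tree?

r && ! ( false || false )

[E [E [T [T [F r]] && [F ! [F ( [E [E [T [F false]]] || [T [F false]]] )]]]] || [T [F p]]]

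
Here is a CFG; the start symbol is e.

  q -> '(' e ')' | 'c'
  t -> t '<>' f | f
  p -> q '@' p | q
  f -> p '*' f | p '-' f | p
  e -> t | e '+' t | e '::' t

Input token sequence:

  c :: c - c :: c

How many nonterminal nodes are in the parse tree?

18

[e [e [e [t [f [p [q c]]]]] :: [t [f [p [q c]] - [f [p [q c]]]]]] :: [t [f [p [q c]]]]]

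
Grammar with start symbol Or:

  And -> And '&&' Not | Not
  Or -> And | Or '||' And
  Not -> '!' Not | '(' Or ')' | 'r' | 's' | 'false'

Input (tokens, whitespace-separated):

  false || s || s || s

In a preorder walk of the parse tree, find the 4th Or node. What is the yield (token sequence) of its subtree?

[Or [Or [Or [Or [And [Not false]]] || [And [Not s]]] || [And [Not s]]] || [And [Not s]]]

false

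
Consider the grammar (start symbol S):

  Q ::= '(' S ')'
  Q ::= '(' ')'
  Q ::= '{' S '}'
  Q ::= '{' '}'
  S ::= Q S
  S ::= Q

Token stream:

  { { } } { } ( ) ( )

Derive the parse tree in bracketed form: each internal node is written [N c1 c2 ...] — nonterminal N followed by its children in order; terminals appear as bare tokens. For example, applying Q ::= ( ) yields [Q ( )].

[S [Q { [S [Q { }]] }] [S [Q { }] [S [Q ( )] [S [Q ( )]]]]]

S
Q S
{ S } S
{ Q } S
{ { } } S
{ { } } Q S
{ { } } { } S
{ { } } { } Q S
{ { } } { } ( ) S
{ { } } { } ( ) Q
{ { } } { } ( ) ( )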